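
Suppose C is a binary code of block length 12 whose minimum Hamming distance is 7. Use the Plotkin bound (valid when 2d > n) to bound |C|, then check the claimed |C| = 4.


Plotkin bound M ≤ 6; given |C| = 4 ≤ bound (satisfied).

Check applicability: 2d = 14, n = 12.
2d − n = 2 > 0, so Plotkin applies.
Compute d/(2d−n) = 7/2 ≈ 3.5000.
⌊d/(2d−n)⌋ = 3.
Plotkin bound: M ≤ 2·3 = 6.
Given |C| = 4, check: satisfied.
This |C| is below the Plotkin bound.


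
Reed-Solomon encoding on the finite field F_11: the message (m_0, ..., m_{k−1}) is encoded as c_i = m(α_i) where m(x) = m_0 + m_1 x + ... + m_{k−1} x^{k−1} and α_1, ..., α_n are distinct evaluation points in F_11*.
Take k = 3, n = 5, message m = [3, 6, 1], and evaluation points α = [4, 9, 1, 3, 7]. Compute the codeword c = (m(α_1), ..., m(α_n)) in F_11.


c = [10, 6, 10, 8, 6]

Message polynomial: m(x) = 3 + 6·x + 1·x^2 (mod 11).
For each evaluation point α_i, compute m(α_i) mod 11:
  α_1 = 4: Horner steps 1 → 10 → 10, so m(4) = 10.
  α_2 = 9: Horner steps 1 → 4 → 6, so m(9) = 6.
  α_3 = 1: Horner steps 1 → 7 → 10, so m(1) = 10.
  α_4 = 3: Horner steps 1 → 9 → 8, so m(3) = 8.
  α_5 = 7: Horner steps 1 → 2 → 6, so m(7) = 6.
Codeword c = [10, 6, 10, 8, 6] ∈ F_11^5.


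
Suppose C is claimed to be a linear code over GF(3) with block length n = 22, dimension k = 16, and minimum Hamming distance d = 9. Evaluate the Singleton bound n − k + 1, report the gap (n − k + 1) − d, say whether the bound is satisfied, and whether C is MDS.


Singleton RHS = n − k + 1 = 7, slack = -2, bound violated (no such code; not MDS).

Singleton bound: d ≤ n − k + 1.
Here n = 22, k = 16, so n − k + 1 = 7.
Given d = 9, check d ≤ 7: NO.
Slack = (n − k + 1) − d = -2.
The slack is negative: d = 9 exceeds n − k + 1 = 7 by 2, so the Singleton bound is violated and no linear [22, 16, 9]_3 code can exist. In particular it is not MDS (MDS requires d = n − k + 1 exactly).
Description: the claimed parameters are [22, 16, 9]_3; such a code would be impossible (violates the Singleton bound).


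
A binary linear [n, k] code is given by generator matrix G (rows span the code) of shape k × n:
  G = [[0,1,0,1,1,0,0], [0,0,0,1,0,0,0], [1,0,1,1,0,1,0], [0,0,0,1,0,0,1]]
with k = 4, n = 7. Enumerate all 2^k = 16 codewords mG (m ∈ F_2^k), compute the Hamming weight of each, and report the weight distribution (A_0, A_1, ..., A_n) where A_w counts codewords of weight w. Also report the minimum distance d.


Weight distribution: A_0 = 1, A_1 = 2, A_2 = 2, A_3 = 3, A_4 = 3, A_5 = 2, A_6 = 2, A_7 = 1. Minimum distance d = 1.

Enumerate all 2^4 = 16 messages m ∈ F_2^4.
For each, compute codeword c = mG in F_2^7, then tally its weight.
  m = 0000 → c = 0000000, weight = 0.
  m = 1000 → c = 0101100, weight = 3.
  m = 0100 → c = 0001000, weight = 1.
  m = 1100 → c = 0100100, weight = 2.
  m = 0010 → c = 1011010, weight = 4.
  m = 1010 → c = 1110110, weight = 5.
  m = 0110 → c = 1010010, weight = 3.
  m = 1110 → c = 1111110, weight = 6.
  m = 0001 → c = 0001001, weight = 2.
  m = 1001 → c = 0100101, weight = 3.
  m = 0101 → c = 0000001, weight = 1.
  m = 1101 → c = 0101101, weight = 4.
  m = 0011 → c = 1010011, weight = 4.
  m = 1011 → c = 1111111, weight = 7.
  m = 0111 → c = 1011011, weight = 5.
  m = 1111 → c = 1110111, weight = 6.
Tally weights:
  weight 0: 1 codewords.
  weight 1: 2 codewords.
  weight 2: 2 codewords.
  weight 3: 3 codewords.
  weight 4: 3 codewords.
  weight 5: 2 codewords.
  weight 6: 2 codewords.
  weight 7: 1 codewords.
Minimum distance d = smallest w > 0 with A_w > 0 = 1.
Sanity: Σ A_w = 16 = 2^4 = 16 ✓.


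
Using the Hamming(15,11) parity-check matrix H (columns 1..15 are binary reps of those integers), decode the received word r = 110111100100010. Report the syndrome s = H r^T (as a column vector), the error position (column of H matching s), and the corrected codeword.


s = (0, 1, 1, 1)^T, error position = 7, corrected codeword c = 110111000100010

Compute s = H r^T mod 2 one row at a time:
  s_1 = 0 + 0 + 1 + 0 + 0 + 0 + 1 + 0 = 2 ≡ 0 (mod 2).
  s_2 = 1 + 1 + 1 + 1 + 0 + 0 + 1 + 0 = 5 ≡ 1 (mod 2).
  s_3 = 1 + 0 + 1 + 1 + 1 + 0 + 1 + 0 = 5 ≡ 1 (mod 2).
  s_4 = 1 + 0 + 1 + 1 + 0 + 0 + 0 + 0 = 3 ≡ 1 (mod 2).
s = (0, 1, 1, 1)^T — this equals column 7 of H (binary 0111), so error is at position 7.
Correct: flip bit 7 of r = 110111100100010 to get c = 110111000100010.


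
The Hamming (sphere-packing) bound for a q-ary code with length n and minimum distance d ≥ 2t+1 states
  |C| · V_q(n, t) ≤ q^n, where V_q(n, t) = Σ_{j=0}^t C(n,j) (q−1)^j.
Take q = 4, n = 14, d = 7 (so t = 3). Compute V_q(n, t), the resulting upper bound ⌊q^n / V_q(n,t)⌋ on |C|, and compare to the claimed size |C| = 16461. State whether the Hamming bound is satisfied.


V_q(n, t) = 10690, q^n = 268435456, Hamming bound = 25110, |C| = 16461 ≤ bound (satisfied).

Step 1: Compute V_q(n, t) = Σ_{j=0}^3 C(n, j) (q−1)^j.
  j = 0: C(14,0)·(3)^0 = 1·1 = 1.
  j = 1: C(14,1)·(3)^1 = 14·3 = 42.
  j = 2: C(14,2)·(3)^2 = 91·9 = 819.
  j = 3: C(14,3)·(3)^3 = 364·27 = 9828.
  V_q(n, t) = 1 + 42 + 819 + 9828 = 10690.
Step 2: q^n = 4^14 = 268435456.
Step 3: Hamming bound ⌊q^n / V_q(n,t)⌋ = ⌊268435456/10690⌋ = 25110.
Step 4: Compare |C| = 16461 to 25110: satisfied.
The claimed |C| lies below the Hamming bound.


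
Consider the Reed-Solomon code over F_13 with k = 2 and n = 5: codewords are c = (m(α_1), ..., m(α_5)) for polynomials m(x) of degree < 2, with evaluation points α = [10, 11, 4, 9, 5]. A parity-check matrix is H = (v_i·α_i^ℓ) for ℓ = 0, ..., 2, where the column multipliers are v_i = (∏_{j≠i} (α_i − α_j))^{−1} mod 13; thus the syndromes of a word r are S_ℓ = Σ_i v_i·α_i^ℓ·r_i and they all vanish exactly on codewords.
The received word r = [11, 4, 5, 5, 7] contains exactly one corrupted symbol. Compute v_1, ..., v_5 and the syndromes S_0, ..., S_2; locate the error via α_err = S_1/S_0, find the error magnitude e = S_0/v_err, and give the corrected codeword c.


S = (2, 8, 6), error at position 3, error magnitude e = 4, c = [11, 4, 1, 5, 7].

Step 1: column multipliers v_i = (∏_{j≠i}(α_i − α_j))^{−1} mod 13.
  i = 1 (α = 10): (10−11)(10−4)(10−9)(10−5) = (−1)·6·1·5 = −30 ≡ 9, so v_1 = 9^{−1} = 3 (mod 13).
  i = 2 (α = 11): (11−10)(11−4)(11−9)(11−5) = 1·7·2·6 = 84 ≡ 6, so v_2 = 6^{−1} = 11 (mod 13).
  i = 3 (α = 4): (4−10)(4−11)(4−9)(4−5) = (−6)·(−7)·(−5)·(−1) = 210 ≡ 2, so v_3 = 2^{−1} = 7 (mod 13).
  i = 4 (α = 9): (9−10)(9−11)(9−4)(9−5) = (−1)·(−2)·5·4 = 40 ≡ 1, so v_4 = 1^{−1} = 1 (mod 13).
  i = 5 (α = 5): (5−10)(5−11)(5−4)(5−9) = (−5)·(−6)·1·(−4) = −120 ≡ 10, so v_5 = 10^{−1} = 4 (mod 13).
  v = [3, 11, 7, 1, 4].
Step 2: syndromes of r = [11, 4, 5, 5, 7] (all sums mod 13).
  S_0 = Σ v_i r_i = 3·11 + 11·4 + 7·5 + 1·5 + 4·7 = 145 ≡ 2.
  S_1 = Σ v_i α_i r_i = 3·10·11 + 11·11·4 + 7·4·5 + 1·9·5 + 4·5·7 = 1139 ≡ 8.
  α_i^2 mod 13 = [9, 4, 3, 3, 12].
  S_2 = Σ v_i α_i^2 r_i = 3·9·11 + 11·4·4 + 7·3·5 + 1·3·5 + 4·12·7 = 929 ≡ 6.
  S = (2, 8, 6) ≠ 0, so r is not a codeword (an error is present).
Step 3: locate the error. For a single error e at position i, S_ℓ = v_i·e·α_i^ℓ, so α_err = S_1/S_0.
  S_0^{−1} = 2^{−1} = 7 (mod 13), so α_err = 8·7 = 56 ≡ 4 = α_3. Error position i = 3.
  Consistency check: S_2/S_1 = 6·5 = 30 ≡ 4 = α_err ✓ (single-error assumption holds).
Step 4: error magnitude e = S_0/v_3 = S_0·∏_{j≠3}(α_3 − α_j) = 2·2 = 4 ≡ 4 (mod 13).
Step 5: correct position 3: c_3 = r_3 − e = 5 − 4 ≡ 1 (mod 13). Hence c = [11, 4, 1, 5, 7].
  Check: interpolating c through the α_i gives m(x) = 3 + 6·x (degree < 2) with m(α_i) = c_i for every i, so c is indeed a codeword.


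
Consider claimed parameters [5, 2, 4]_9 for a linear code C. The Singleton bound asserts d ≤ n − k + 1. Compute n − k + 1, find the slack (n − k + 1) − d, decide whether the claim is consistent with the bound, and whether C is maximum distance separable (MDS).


Singleton RHS = n − k + 1 = 4, slack = 0, bound satisfied, MDS.

Singleton bound: d ≤ n − k + 1.
Here n = 5, k = 2, so n − k + 1 = 4.
Given d = 4, check d ≤ 4: YES.
Slack = (n − k + 1) − d = 0.
The code is MDS (slack = 0).
Description: the claimed parameters are [5, 2, 4]_9; such a code would be MDS (meets Singleton bound).


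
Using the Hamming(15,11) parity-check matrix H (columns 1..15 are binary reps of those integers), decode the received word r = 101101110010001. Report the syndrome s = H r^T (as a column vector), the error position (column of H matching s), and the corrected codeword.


s = (1, 0, 1, 1)^T, error position = 11, corrected codeword c = 101101110000001

Compute s = H r^T mod 2 one row at a time:
  s_1 = 1 + 0 + 0 + 1 + 0 + 0 + 0 + 1 = 3 ≡ 1 (mod 2).
  s_2 = 1 + 0 + 1 + 1 + 0 + 0 + 0 + 1 = 4 ≡ 0 (mod 2).
  s_3 = 0 + 1 + 1 + 1 + 0 + 1 + 0 + 1 = 5 ≡ 1 (mod 2).
  s_4 = 1 + 1 + 0 + 1 + 0 + 1 + 0 + 1 = 5 ≡ 1 (mod 2).
s = (1, 0, 1, 1)^T — this equals column 11 of H (binary 1011), so error is at position 11.
Correct: flip bit 11 of r = 101101110010001 to get c = 101101110000001.


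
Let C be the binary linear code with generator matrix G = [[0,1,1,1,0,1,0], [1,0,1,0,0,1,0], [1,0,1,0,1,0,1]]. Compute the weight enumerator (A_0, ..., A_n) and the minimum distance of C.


Weight distribution: A_0 = 1, A_3 = 3, A_4 = 2, A_5 = 1, A_6 = 1. Minimum distance d = 3.

Enumerate all 2^3 = 8 messages m ∈ F_2^3.
For each, compute codeword c = mG in F_2^7, then tally its weight.
  m = 000 → c = 0000000, weight = 0.
  m = 100 → c = 0111010, weight = 4.
  m = 010 → c = 1010010, weight = 3.
  m = 110 → c = 1101000, weight = 3.
  m = 001 → c = 1010101, weight = 4.
  m = 101 → c = 1101111, weight = 6.
  m = 011 → c = 0000111, weight = 3.
  m = 111 → c = 0111101, weight = 5.
Tally weights:
  weight 0: 1 codewords.
  weight 3: 3 codewords.
  weight 4: 2 codewords.
  weight 5: 1 codewords.
  weight 6: 1 codewords.
Minimum distance d = smallest w > 0 with A_w > 0 = 3.
Sanity: Σ A_w = 8 = 2^3 = 8 ✓.


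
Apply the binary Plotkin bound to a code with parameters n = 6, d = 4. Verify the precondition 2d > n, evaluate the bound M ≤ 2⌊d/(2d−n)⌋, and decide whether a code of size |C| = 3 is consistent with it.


Plotkin bound M ≤ 4; given |C| = 3 ≤ bound (satisfied).

Check applicability: 2d = 8, n = 6.
2d − n = 2 > 0, so Plotkin applies.
Compute d/(2d−n) = 4/2 ≈ 2.0000.
⌊d/(2d−n)⌋ = 2.
Plotkin bound: M ≤ 2·2 = 4.
Given |C| = 3, check: satisfied.
This |C| is below the Plotkin bound.


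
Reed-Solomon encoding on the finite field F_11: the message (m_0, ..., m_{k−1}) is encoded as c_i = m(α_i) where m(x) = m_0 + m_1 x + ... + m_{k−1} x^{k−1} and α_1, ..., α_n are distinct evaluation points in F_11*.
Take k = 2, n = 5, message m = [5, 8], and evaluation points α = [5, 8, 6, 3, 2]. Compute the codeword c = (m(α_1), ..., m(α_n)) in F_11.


c = [1, 3, 9, 7, 10]

Message polynomial: m(x) = 5 + 8·x (mod 11).
For each evaluation point α_i, compute m(α_i) mod 11:
  α_1 = 5: Horner steps 8 → 1, so m(5) = 1.
  α_2 = 8: Horner steps 8 → 3, so m(8) = 3.
  α_3 = 6: Horner steps 8 → 9, so m(6) = 9.
  α_4 = 3: Horner steps 8 → 7, so m(3) = 7.
  α_5 = 2: Horner steps 8 → 10, so m(2) = 10.
Codeword c = [1, 3, 9, 7, 10] ∈ F_11^5.


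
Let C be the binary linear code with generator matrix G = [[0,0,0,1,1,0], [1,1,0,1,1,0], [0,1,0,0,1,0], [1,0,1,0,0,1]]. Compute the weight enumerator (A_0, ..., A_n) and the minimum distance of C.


Weight distribution: A_0 = 1, A_2 = 6, A_3 = 4, A_4 = 1, A_5 = 4. Minimum distance d = 2.

Enumerate all 2^4 = 16 messages m ∈ F_2^4.
For each, compute codeword c = mG in F_2^6, then tally its weight.
  m = 0000 → c = 000000, weight = 0.
  m = 1000 → c = 000110, weight = 2.
  m = 0100 → c = 110110, weight = 4.
  m = 1100 → c = 110000, weight = 2.
  m = 0010 → c = 010010, weight = 2.
  m = 1010 → c = 010100, weight = 2.
  m = 0110 → c = 100100, weight = 2.
  m = 1110 → c = 100010, weight = 2.
  m = 0001 → c = 101001, weight = 3.
  m = 1001 → c = 101111, weight = 5.
  m = 0101 → c = 011111, weight = 5.
  m = 1101 → c = 011001, weight = 3.
  m = 0011 → c = 111011, weight = 5.
  m = 1011 → c = 111101, weight = 5.
  m = 0111 → c = 001101, weight = 3.
  m = 1111 → c = 001011, weight = 3.
Tally weights:
  weight 0: 1 codewords.
  weight 2: 6 codewords.
  weight 3: 4 codewords.
  weight 4: 1 codewords.
  weight 5: 4 codewords.
Minimum distance d = smallest w > 0 with A_w > 0 = 2.
Sanity: Σ A_w = 16 = 2^4 = 16 ✓.


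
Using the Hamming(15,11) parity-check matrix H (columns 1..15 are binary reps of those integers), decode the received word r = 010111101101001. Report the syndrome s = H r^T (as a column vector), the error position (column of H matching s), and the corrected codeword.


s = (0, 0, 1, 0)^T, error position = 2, corrected codeword c = 000111101101001

Compute s = H r^T mod 2 one row at a time:
  s_1 = 0 + 1 + 1 + 0 + 1 + 0 + 0 + 1 = 4 ≡ 0 (mod 2).
  s_2 = 1 + 1 + 1 + 1 + 1 + 0 + 0 + 1 = 6 ≡ 0 (mod 2).
  s_3 = 1 + 0 + 1 + 1 + 1 + 0 + 0 + 1 = 5 ≡ 1 (mod 2).
  s_4 = 0 + 0 + 1 + 1 + 1 + 0 + 0 + 1 = 4 ≡ 0 (mod 2).
s = (0, 0, 1, 0)^T — this equals column 2 of H (binary 0010), so error is at position 2.
Correct: flip bit 2 of r = 010111101101001 to get c = 000111101101001.


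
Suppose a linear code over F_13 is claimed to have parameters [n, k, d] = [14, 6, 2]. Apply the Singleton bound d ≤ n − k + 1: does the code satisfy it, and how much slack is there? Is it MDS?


Singleton RHS = n − k + 1 = 9, slack = 7, bound satisfied, not MDS.

Singleton bound: d ≤ n − k + 1.
Here n = 14, k = 6, so n − k + 1 = 9.
Given d = 2, check d ≤ 9: YES.
Slack = (n − k + 1) − d = 7.
The code is NOT MDS (slack = 7 > 0).
Description: the claimed parameters are [14, 6, 2]_13; such a code would be non-MDS.


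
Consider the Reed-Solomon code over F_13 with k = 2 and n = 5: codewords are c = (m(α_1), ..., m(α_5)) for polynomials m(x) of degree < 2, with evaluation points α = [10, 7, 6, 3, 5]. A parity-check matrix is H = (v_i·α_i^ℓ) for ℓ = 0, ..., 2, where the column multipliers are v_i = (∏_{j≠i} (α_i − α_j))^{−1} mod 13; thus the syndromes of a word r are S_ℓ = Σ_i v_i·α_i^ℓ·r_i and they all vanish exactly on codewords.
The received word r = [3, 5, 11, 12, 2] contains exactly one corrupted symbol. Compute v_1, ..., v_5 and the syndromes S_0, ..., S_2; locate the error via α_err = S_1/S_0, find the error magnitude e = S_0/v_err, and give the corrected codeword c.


S = (12, 7, 3), error at position 3, error magnitude e = 1, c = [3, 5, 10, 12, 2].

Step 1: column multipliers v_i = (∏_{j≠i}(α_i − α_j))^{−1} mod 13.
  i = 1 (α = 10): (10−7)(10−6)(10−3)(10−5) = 3·4·7·5 = 420 ≡ 4, so v_1 = 4^{−1} = 10 (mod 13).
  i = 2 (α = 7): (7−10)(7−6)(7−3)(7−5) = (−3)·1·4·2 = −24 ≡ 2, so v_2 = 2^{−1} = 7 (mod 13).
  i = 3 (α = 6): (6−10)(6−7)(6−3)(6−5) = (−4)·(−1)·3·1 = 12 ≡ 12, so v_3 = 12^{−1} = 12 (mod 13).
  i = 4 (α = 3): (3−10)(3−7)(3−6)(3−5) = (−7)·(−4)·(−3)·(−2) = 168 ≡ 12, so v_4 = 12^{−1} = 12 (mod 13).
  i = 5 (α = 5): (5−10)(5−7)(5−6)(5−3) = (−5)·(−2)·(−1)·2 = −20 ≡ 6, so v_5 = 6^{−1} = 11 (mod 13).
  v = [10, 7, 12, 12, 11].
Step 2: syndromes of r = [3, 5, 11, 12, 2] (all sums mod 13).
  S_0 = Σ v_i r_i = 10·3 + 7·5 + 12·11 + 12·12 + 11·2 = 363 ≡ 12.
  S_1 = Σ v_i α_i r_i = 10·10·3 + 7·7·5 + 12·6·11 + 12·3·12 + 11·5·2 = 1879 ≡ 7.
  α_i^2 mod 13 = [9, 10, 10, 9, 12].
  S_2 = Σ v_i α_i^2 r_i = 10·9·3 + 7·10·5 + 12·10·11 + 12·9·12 + 11·12·2 = 3500 ≡ 3.
  S = (12, 7, 3) ≠ 0, so r is not a codeword (an error is present).
Step 3: locate the error. For a single error e at position i, S_ℓ = v_i·e·α_i^ℓ, so α_err = S_1/S_0.
  S_0^{−1} = 12^{−1} = 12 (mod 13), so α_err = 7·12 = 84 ≡ 6 = α_3. Error position i = 3.
  Consistency check: S_2/S_1 = 3·2 = 6 ≡ 6 = α_err ✓ (single-error assumption holds).
Step 4: error magnitude e = S_0/v_3 = S_0·∏_{j≠3}(α_3 − α_j) = 12·12 = 144 ≡ 1 (mod 13).
Step 5: correct position 3: c_3 = r_3 − e = 11 − 1 ≡ 10 (mod 13). Hence c = [3, 5, 10, 12, 2].
  Check: interpolating c through the α_i gives m(x) = 1 + 8·x (degree < 2) with m(α_i) = c_i for every i, so c is indeed a codeword.


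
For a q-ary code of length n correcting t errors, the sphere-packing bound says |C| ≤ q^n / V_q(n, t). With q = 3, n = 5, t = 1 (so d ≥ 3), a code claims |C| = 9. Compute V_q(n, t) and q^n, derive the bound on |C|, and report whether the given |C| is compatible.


V_q(n, t) = 11, q^n = 243, Hamming bound = 22, |C| = 9 ≤ bound (satisfied).

Step 1: Compute V_q(n, t) = Σ_{j=0}^1 C(n, j) (q−1)^j.
  j = 0: C(5,0)·(2)^0 = 1·1 = 1.
  j = 1: C(5,1)·(2)^1 = 5·2 = 10.
  V_q(n, t) = 1 + 10 = 11.
Step 2: q^n = 3^5 = 243.
Step 3: Hamming bound ⌊q^n / V_q(n,t)⌋ = ⌊243/11⌋ = 22.
Step 4: Compare |C| = 9 to 22: satisfied.
The claimed |C| lies below the Hamming bound.


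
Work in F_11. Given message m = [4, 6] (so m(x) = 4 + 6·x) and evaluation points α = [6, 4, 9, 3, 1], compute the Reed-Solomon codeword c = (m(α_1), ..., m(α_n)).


c = [7, 6, 3, 0, 10]

Message polynomial: m(x) = 4 + 6·x (mod 11).
For each evaluation point α_i, compute m(α_i) mod 11:
  α_1 = 6: Horner steps 6 → 7, so m(6) = 7.
  α_2 = 4: Horner steps 6 → 6, so m(4) = 6.
  α_3 = 9: Horner steps 6 → 3, so m(9) = 3.
  α_4 = 3: Horner steps 6 → 0, so m(3) = 0.
  α_5 = 1: Horner steps 6 → 10, so m(1) = 10.
Codeword c = [7, 6, 3, 0, 10] ∈ F_11^5.


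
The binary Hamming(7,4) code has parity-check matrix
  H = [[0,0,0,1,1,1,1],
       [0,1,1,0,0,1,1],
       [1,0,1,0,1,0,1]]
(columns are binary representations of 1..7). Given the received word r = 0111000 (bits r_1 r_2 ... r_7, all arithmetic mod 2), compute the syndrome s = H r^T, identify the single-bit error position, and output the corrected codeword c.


s = (1, 0, 1)^T, error position = 5, corrected codeword c = 0111100

Compute s = H r^T mod 2 one row at a time:
  s_1 = 1 + 0 + 0 + 0 = 1 ≡ 1 (mod 2).
  s_2 = 1 + 1 + 0 + 0 = 2 ≡ 0 (mod 2).
  s_3 = 0 + 1 + 0 + 0 = 1 ≡ 1 (mod 2).
s = (1, 0, 1)^T — this equals column 5 of H (binary 101), so error is at position 5.
Correct: flip bit 5 of r = 0111000 to get c = 0111100.


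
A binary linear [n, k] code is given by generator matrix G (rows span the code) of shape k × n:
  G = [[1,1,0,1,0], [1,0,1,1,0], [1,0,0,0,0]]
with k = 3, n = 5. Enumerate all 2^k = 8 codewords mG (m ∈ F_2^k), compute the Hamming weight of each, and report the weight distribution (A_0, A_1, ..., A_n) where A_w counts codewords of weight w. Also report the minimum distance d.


Weight distribution: A_0 = 1, A_1 = 1, A_2 = 3, A_3 = 3. Minimum distance d = 1.

Enumerate all 2^3 = 8 messages m ∈ F_2^3.
For each, compute codeword c = mG in F_2^5, then tally its weight.
  m = 000 → c = 00000, weight = 0.
  m = 100 → c = 11010, weight = 3.
  m = 010 → c = 10110, weight = 3.
  m = 110 → c = 01100, weight = 2.
  m = 001 → c = 10000, weight = 1.
  m = 101 → c = 01010, weight = 2.
  m = 011 → c = 00110, weight = 2.
  m = 111 → c = 11100, weight = 3.
Tally weights:
  weight 0: 1 codewords.
  weight 1: 1 codewords.
  weight 2: 3 codewords.
  weight 3: 3 codewords.
Minimum distance d = smallest w > 0 with A_w > 0 = 1.
Sanity: Σ A_w = 8 = 2^3 = 8 ✓.


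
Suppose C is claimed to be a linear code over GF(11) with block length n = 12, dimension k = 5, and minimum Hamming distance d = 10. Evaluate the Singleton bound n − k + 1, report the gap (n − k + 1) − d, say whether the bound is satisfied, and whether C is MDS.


Singleton RHS = n − k + 1 = 8, slack = -2, bound violated (no such code; not MDS).

Singleton bound: d ≤ n − k + 1.
Here n = 12, k = 5, so n − k + 1 = 8.
Given d = 10, check d ≤ 8: NO.
Slack = (n − k + 1) − d = -2.
The slack is negative: d = 10 exceeds n − k + 1 = 8 by 2, so the Singleton bound is violated and no linear [12, 5, 10]_11 code can exist. In particular it is not MDS (MDS requires d = n − k + 1 exactly).
Description: the claimed parameters are [12, 5, 10]_11; such a code would be impossible (violates the Singleton bound).


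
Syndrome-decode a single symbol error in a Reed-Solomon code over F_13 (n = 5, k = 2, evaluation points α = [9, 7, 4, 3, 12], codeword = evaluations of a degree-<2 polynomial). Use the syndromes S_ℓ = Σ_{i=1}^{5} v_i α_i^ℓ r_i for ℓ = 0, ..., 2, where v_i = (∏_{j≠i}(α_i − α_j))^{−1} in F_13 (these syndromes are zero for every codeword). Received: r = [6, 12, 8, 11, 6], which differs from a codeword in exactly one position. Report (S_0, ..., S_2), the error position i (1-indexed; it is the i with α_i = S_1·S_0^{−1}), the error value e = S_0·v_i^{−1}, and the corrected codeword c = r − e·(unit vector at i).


S = (9, 4, 9), error at position 5, error magnitude e = 9, c = [6, 12, 8, 11, 10].

Step 1: column multipliers v_i = (∏_{j≠i}(α_i − α_j))^{−1} mod 13.
  i = 1 (α = 9): (9−7)(9−4)(9−3)(9−12) = 2·5·6·(−3) = −180 ≡ 2, so v_1 = 2^{−1} = 7 (mod 13).
  i = 2 (α = 7): (7−9)(7−4)(7−3)(7−12) = (−2)·3·4·(−5) = 120 ≡ 3, so v_2 = 3^{−1} = 9 (mod 13).
  i = 3 (α = 4): (4−9)(4−7)(4−3)(4−12) = (−5)·(−3)·1·(−8) = −120 ≡ 10, so v_3 = 10^{−1} = 4 (mod 13).
  i = 4 (α = 3): (3−9)(3−7)(3−4)(3−12) = (−6)·(−4)·(−1)·(−9) = 216 ≡ 8, so v_4 = 8^{−1} = 5 (mod 13).
  i = 5 (α = 12): (12−9)(12−7)(12−4)(12−3) = 3·5·8·9 = 1080 ≡ 1, so v_5 = 1^{−1} = 1 (mod 13).
  v = [7, 9, 4, 5, 1].
Step 2: syndromes of r = [6, 12, 8, 11, 6] (all sums mod 13).
  S_0 = Σ v_i r_i = 7·6 + 9·12 + 4·8 + 5·11 + 1·6 = 243 ≡ 9.
  S_1 = Σ v_i α_i r_i = 7·9·6 + 9·7·12 + 4·4·8 + 5·3·11 + 1·12·6 = 1499 ≡ 4.
  α_i^2 mod 13 = [3, 10, 3, 9, 1].
  S_2 = Σ v_i α_i^2 r_i = 7·3·6 + 9·10·12 + 4·3·8 + 5·9·11 + 1·1·6 = 1803 ≡ 9.
  S = (9, 4, 9) ≠ 0, so r is not a codeword (an error is present).
Step 3: locate the error. For a single error e at position i, S_ℓ = v_i·e·α_i^ℓ, so α_err = S_1/S_0.
  S_0^{−1} = 9^{−1} = 3 (mod 13), so α_err = 4·3 = 12 ≡ 12 = α_5. Error position i = 5.
  Consistency check: S_2/S_1 = 9·10 = 90 ≡ 12 = α_err ✓ (single-error assumption holds).
Step 4: error magnitude e = S_0/v_5 = S_0·∏_{j≠5}(α_5 − α_j) = 9·1 = 9 ≡ 9 (mod 13).
Step 5: correct position 5: c_5 = r_5 − e = 6 − 9 ≡ 10 (mod 13). Hence c = [6, 12, 8, 11, 10].
  Check: interpolating c through the α_i gives m(x) = 7 + 10·x (degree < 2) with m(α_i) = c_i for every i, so c is indeed a codeword.


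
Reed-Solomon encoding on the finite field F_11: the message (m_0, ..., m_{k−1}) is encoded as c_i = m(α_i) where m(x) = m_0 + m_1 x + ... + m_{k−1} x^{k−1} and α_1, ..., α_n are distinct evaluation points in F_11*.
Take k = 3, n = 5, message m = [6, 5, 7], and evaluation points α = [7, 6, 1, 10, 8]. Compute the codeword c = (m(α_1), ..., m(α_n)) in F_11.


c = [10, 2, 7, 8, 10]

Message polynomial: m(x) = 6 + 5·x + 7·x^2 (mod 11).
For each evaluation point α_i, compute m(α_i) mod 11:
  α_1 = 7: Horner steps 7 → 10 → 10, so m(7) = 10.
  α_2 = 6: Horner steps 7 → 3 → 2, so m(6) = 2.
  α_3 = 1: Horner steps 7 → 1 → 7, so m(1) = 7.
  α_4 = 10: Horner steps 7 → 9 → 8, so m(10) = 8.
  α_5 = 8: Horner steps 7 → 6 → 10, so m(8) = 10.
Codeword c = [10, 2, 7, 8, 10] ∈ F_11^5.


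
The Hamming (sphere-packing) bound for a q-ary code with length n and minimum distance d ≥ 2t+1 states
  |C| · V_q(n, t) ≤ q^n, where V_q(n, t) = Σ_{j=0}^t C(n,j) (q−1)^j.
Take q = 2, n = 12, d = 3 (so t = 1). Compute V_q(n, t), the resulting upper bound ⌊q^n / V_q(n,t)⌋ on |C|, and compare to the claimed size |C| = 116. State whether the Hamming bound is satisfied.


V_q(n, t) = 13, q^n = 4096, Hamming bound = 315, |C| = 116 ≤ bound (satisfied).

Step 1: Compute V_q(n, t) = Σ_{j=0}^1 C(n, j) (q−1)^j.
  j = 0: C(12,0)·(1)^0 = 1·1 = 1.
  j = 1: C(12,1)·(1)^1 = 12·1 = 12.
  V_q(n, t) = 1 + 12 = 13.
Step 2: q^n = 2^12 = 4096.
Step 3: Hamming bound ⌊q^n / V_q(n,t)⌋ = ⌊4096/13⌋ = 315.
Step 4: Compare |C| = 116 to 315: satisfied.
The claimed |C| lies below the Hamming bound.


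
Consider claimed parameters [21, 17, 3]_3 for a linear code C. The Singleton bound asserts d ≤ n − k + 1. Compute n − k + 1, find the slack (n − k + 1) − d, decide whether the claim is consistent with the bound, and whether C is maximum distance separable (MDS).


Singleton RHS = n − k + 1 = 5, slack = 2, bound satisfied, not MDS.

Singleton bound: d ≤ n − k + 1.
Here n = 21, k = 17, so n − k + 1 = 5.
Given d = 3, check d ≤ 5: YES.
Slack = (n − k + 1) − d = 2.
The code is NOT MDS (slack = 2 > 0).
Description: the claimed parameters are [21, 17, 3]_3; such a code would be non-MDS.


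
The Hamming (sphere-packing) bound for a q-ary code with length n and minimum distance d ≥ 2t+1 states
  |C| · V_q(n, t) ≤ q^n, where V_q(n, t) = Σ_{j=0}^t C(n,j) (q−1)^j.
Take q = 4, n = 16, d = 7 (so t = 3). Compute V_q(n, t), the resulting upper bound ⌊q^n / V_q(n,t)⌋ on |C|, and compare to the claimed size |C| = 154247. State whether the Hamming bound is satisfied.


V_q(n, t) = 16249, q^n = 4294967296, Hamming bound = 264321, |C| = 154247 ≤ bound (satisfied).

Step 1: Compute V_q(n, t) = Σ_{j=0}^3 C(n, j) (q−1)^j.
  j = 0: C(16,0)·(3)^0 = 1·1 = 1.
  j = 1: C(16,1)·(3)^1 = 16·3 = 48.
  j = 2: C(16,2)·(3)^2 = 120·9 = 1080.
  j = 3: C(16,3)·(3)^3 = 560·27 = 15120.
  V_q(n, t) = 1 + 48 + 1080 + 15120 = 16249.
Step 2: q^n = 4^16 = 4294967296.
Step 3: Hamming bound ⌊q^n / V_q(n,t)⌋ = ⌊4294967296/16249⌋ = 264321.
Step 4: Compare |C| = 154247 to 264321: satisfied.
The claimed |C| lies below the Hamming bound.


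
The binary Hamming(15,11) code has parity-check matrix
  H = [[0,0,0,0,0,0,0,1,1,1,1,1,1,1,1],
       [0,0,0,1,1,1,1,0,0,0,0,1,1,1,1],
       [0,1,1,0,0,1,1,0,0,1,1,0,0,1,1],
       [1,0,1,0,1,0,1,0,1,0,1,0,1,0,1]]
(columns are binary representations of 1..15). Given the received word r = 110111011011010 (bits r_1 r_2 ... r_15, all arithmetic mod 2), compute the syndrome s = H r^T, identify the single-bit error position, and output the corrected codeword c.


s = (1, 1, 0, 0)^T, error position = 12, corrected codeword c = 110111011010010

Compute s = H r^T mod 2 one row at a time:
  s_1 = 1 + 1 + 0 + 1 + 1 + 0 + 1 + 0 = 5 ≡ 1 (mod 2).
  s_2 = 1 + 1 + 1 + 0 + 1 + 0 + 1 + 0 = 5 ≡ 1 (mod 2).
  s_3 = 1 + 0 + 1 + 0 + 0 + 1 + 1 + 0 = 4 ≡ 0 (mod 2).
  s_4 = 1 + 0 + 1 + 0 + 1 + 1 + 0 + 0 = 4 ≡ 0 (mod 2).
s = (1, 1, 0, 0)^T — this equals column 12 of H (binary 1100), so error is at position 12.
Correct: flip bit 12 of r = 110111011011010 to get c = 110111011010010.


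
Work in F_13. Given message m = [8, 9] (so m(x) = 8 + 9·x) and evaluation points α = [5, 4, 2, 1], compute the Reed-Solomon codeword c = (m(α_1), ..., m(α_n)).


c = [1, 5, 0, 4]

Message polynomial: m(x) = 8 + 9·x (mod 13).
For each evaluation point α_i, compute m(α_i) mod 13:
  α_1 = 5: Horner steps 9 → 1, so m(5) = 1.
  α_2 = 4: Horner steps 9 → 5, so m(4) = 5.
  α_3 = 2: Horner steps 9 → 0, so m(2) = 0.
  α_4 = 1: Horner steps 9 → 4, so m(1) = 4.
Codeword c = [1, 5, 0, 4] ∈ F_13^4.


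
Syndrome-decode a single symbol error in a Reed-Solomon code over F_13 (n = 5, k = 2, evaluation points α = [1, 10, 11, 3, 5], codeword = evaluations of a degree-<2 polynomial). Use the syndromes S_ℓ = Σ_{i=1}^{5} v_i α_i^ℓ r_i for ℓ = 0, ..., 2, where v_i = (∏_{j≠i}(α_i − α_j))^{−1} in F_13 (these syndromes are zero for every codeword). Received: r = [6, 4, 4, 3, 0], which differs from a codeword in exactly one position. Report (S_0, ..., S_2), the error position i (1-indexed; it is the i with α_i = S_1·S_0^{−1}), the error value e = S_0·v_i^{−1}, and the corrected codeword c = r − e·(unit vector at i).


S = (7, 5, 11), error at position 2, error magnitude e = 5, c = [6, 12, 4, 3, 0].

Step 1: column multipliers v_i = (∏_{j≠i}(α_i − α_j))^{−1} mod 13.
  i = 1 (α = 1): (1−10)(1−11)(1−3)(1−5) = (−9)·(−10)·(−2)·(−4) = 720 ≡ 5, so v_1 = 5^{−1} = 8 (mod 13).
  i = 2 (α = 10): (10−1)(10−11)(10−3)(10−5) = 9·(−1)·7·5 = −315 ≡ 10, so v_2 = 10^{−1} = 4 (mod 13).
  i = 3 (α = 11): (11−1)(11−10)(11−3)(11−5) = 10·1·8·6 = 480 ≡ 12, so v_3 = 12^{−1} = 12 (mod 13).
  i = 4 (α = 3): (3−1)(3−10)(3−11)(3−5) = 2·(−7)·(−8)·(−2) = −224 ≡ 10, so v_4 = 10^{−1} = 4 (mod 13).
  i = 5 (α = 5): (5−1)(5−10)(5−11)(5−3) = 4·(−5)·(−6)·2 = 240 ≡ 6, so v_5 = 6^{−1} = 11 (mod 13).
  v = [8, 4, 12, 4, 11].
Step 2: syndromes of r = [6, 4, 4, 3, 0] (all sums mod 13).
  S_0 = Σ v_i r_i = 8·6 + 4·4 + 12·4 + 4·3 + 11·0 = 124 ≡ 7.
  S_1 = Σ v_i α_i r_i = 8·1·6 + 4·10·4 + 12·11·4 + 4·3·3 + 11·5·0 = 772 ≡ 5.
  α_i^2 mod 13 = [1, 9, 4, 9, 12].
  S_2 = Σ v_i α_i^2 r_i = 8·1·6 + 4·9·4 + 12·4·4 + 4·9·3 + 11·12·0 = 492 ≡ 11.
  S = (7, 5, 11) ≠ 0, so r is not a codeword (an error is present).
Step 3: locate the error. For a single error e at position i, S_ℓ = v_i·e·α_i^ℓ, so α_err = S_1/S_0.
  S_0^{−1} = 7^{−1} = 2 (mod 13), so α_err = 5·2 = 10 ≡ 10 = α_2. Error position i = 2.
  Consistency check: S_2/S_1 = 11·8 = 88 ≡ 10 = α_err ✓ (single-error assumption holds).
Step 4: error magnitude e = S_0/v_2 = S_0·∏_{j≠2}(α_2 − α_j) = 7·10 = 70 ≡ 5 (mod 13).
Step 5: correct position 2: c_2 = r_2 − e = 4 − 5 ≡ 12 (mod 13). Hence c = [6, 12, 4, 3, 0].
  Check: interpolating c through the α_i gives m(x) = 1 + 5·x (degree < 2) with m(α_i) = c_i for every i, so c is indeed a codeword.


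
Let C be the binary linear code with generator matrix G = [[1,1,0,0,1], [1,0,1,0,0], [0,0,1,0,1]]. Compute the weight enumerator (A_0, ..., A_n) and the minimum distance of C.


Weight distribution: A_0 = 1, A_1 = 1, A_2 = 3, A_3 = 3. Minimum distance d = 1.

Enumerate all 2^3 = 8 messages m ∈ F_2^3.
For each, compute codeword c = mG in F_2^5, then tally its weight.
  m = 000 → c = 00000, weight = 0.
  m = 100 → c = 11001, weight = 3.
  m = 010 → c = 10100, weight = 2.
  m = 110 → c = 01101, weight = 3.
  m = 001 → c = 00101, weight = 2.
  m = 101 → c = 11100, weight = 3.
  m = 011 → c = 10001, weight = 2.
  m = 111 → c = 01000, weight = 1.
Tally weights:
  weight 0: 1 codewords.
  weight 1: 1 codewords.
  weight 2: 3 codewords.
  weight 3: 3 codewords.
Minimum distance d = smallest w > 0 with A_w > 0 = 1.
Sanity: Σ A_w = 8 = 2^3 = 8 ✓.


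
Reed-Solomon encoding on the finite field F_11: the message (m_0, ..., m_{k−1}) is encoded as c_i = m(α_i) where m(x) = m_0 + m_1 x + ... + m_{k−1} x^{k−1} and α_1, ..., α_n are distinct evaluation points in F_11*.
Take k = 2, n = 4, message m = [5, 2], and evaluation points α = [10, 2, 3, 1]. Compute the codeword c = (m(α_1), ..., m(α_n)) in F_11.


c = [3, 9, 0, 7]

Message polynomial: m(x) = 5 + 2·x (mod 11).
For each evaluation point α_i, compute m(α_i) mod 11:
  α_1 = 10: Horner steps 2 → 3, so m(10) = 3.
  α_2 = 2: Horner steps 2 → 9, so m(2) = 9.
  α_3 = 3: Horner steps 2 → 0, so m(3) = 0.
  α_4 = 1: Horner steps 2 → 7, so m(1) = 7.
Codeword c = [3, 9, 0, 7] ∈ F_11^4.


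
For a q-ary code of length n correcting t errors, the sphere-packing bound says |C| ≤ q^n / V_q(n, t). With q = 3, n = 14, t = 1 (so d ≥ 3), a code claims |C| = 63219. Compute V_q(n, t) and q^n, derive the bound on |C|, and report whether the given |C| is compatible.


V_q(n, t) = 29, q^n = 4782969, Hamming bound = 164929, |C| = 63219 ≤ bound (satisfied).

Step 1: Compute V_q(n, t) = Σ_{j=0}^1 C(n, j) (q−1)^j.
  j = 0: C(14,0)·(2)^0 = 1·1 = 1.
  j = 1: C(14,1)·(2)^1 = 14·2 = 28.
  V_q(n, t) = 1 + 28 = 29.
Step 2: q^n = 3^14 = 4782969.
Step 3: Hamming bound ⌊q^n / V_q(n,t)⌋ = ⌊4782969/29⌋ = 164929.
Step 4: Compare |C| = 63219 to 164929: satisfied.
The claimed |C| lies below the Hamming bound.


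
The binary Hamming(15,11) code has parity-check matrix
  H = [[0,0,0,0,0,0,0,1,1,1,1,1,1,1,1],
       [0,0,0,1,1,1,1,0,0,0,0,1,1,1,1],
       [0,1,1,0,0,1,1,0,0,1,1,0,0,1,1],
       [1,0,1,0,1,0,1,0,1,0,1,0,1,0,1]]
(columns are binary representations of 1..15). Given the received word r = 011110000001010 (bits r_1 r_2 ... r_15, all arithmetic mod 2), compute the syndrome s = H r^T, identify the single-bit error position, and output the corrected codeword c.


s = (0, 0, 1, 0)^T, error position = 2, corrected codeword c = 001110000001010

Compute s = H r^T mod 2 one row at a time:
  s_1 = 0 + 0 + 0 + 0 + 1 + 0 + 1 + 0 = 2 ≡ 0 (mod 2).
  s_2 = 1 + 1 + 0 + 0 + 1 + 0 + 1 + 0 = 4 ≡ 0 (mod 2).
  s_3 = 1 + 1 + 0 + 0 + 0 + 0 + 1 + 0 = 3 ≡ 1 (mod 2).
  s_4 = 0 + 1 + 1 + 0 + 0 + 0 + 0 + 0 = 2 ≡ 0 (mod 2).
s = (0, 0, 1, 0)^T — this equals column 2 of H (binary 0010), so error is at position 2.
Correct: flip bit 2 of r = 011110000001010 to get c = 001110000001010.


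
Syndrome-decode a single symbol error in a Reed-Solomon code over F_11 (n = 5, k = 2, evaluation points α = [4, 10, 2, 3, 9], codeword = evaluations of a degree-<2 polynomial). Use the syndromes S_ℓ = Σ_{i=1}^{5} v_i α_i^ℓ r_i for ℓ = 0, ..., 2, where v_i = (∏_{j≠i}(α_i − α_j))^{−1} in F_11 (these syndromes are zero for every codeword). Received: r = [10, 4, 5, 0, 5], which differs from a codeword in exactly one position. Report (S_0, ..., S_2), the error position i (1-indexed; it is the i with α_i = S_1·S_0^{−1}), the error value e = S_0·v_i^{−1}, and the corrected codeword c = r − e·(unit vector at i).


S = (2, 4, 8), error at position 3, error magnitude e = 4, c = [10, 4, 1, 0, 5].

Step 1: column multipliers v_i = (∏_{j≠i}(α_i − α_j))^{−1} mod 11.
  i = 1 (α = 4): (4−10)(4−2)(4−3)(4−9) = (−6)·2·1·(−5) = 60 ≡ 5, so v_1 = 5^{−1} = 9 (mod 11).
  i = 2 (α = 10): (10−4)(10−2)(10−3)(10−9) = 6·8·7·1 = 336 ≡ 6, so v_2 = 6^{−1} = 2 (mod 11).
  i = 3 (α = 2): (2−4)(2−10)(2−3)(2−9) = (−2)·(−8)·(−1)·(−7) = 112 ≡ 2, so v_3 = 2^{−1} = 6 (mod 11).
  i = 4 (α = 3): (3−4)(3−10)(3−2)(3−9) = (−1)·(−7)·1·(−6) = −42 ≡ 2, so v_4 = 2^{−1} = 6 (mod 11).
  i = 5 (α = 9): (9−4)(9−10)(9−2)(9−3) = 5·(−1)·7·6 = −210 ≡ 10, so v_5 = 10^{−1} = 10 (mod 11).
  v = [9, 2, 6, 6, 10].
Step 2: syndromes of r = [10, 4, 5, 0, 5] (all sums mod 11).
  S_0 = Σ v_i r_i = 9·10 + 2·4 + 6·5 + 6·0 + 10·5 = 178 ≡ 2.
  S_1 = Σ v_i α_i r_i = 9·4·10 + 2·10·4 + 6·2·5 + 6·3·0 + 10·9·5 = 950 ≡ 4.
  α_i^2 mod 11 = [5, 1, 4, 9, 4].
  S_2 = Σ v_i α_i^2 r_i = 9·5·10 + 2·1·4 + 6·4·5 + 6·9·0 + 10·4·5 = 778 ≡ 8.
  S = (2, 4, 8) ≠ 0, so r is not a codeword (an error is present).
Step 3: locate the error. For a single error e at position i, S_ℓ = v_i·e·α_i^ℓ, so α_err = S_1/S_0.
  S_0^{−1} = 2^{−1} = 6 (mod 11), so α_err = 4·6 = 24 ≡ 2 = α_3. Error position i = 3.
  Consistency check: S_2/S_1 = 8·3 = 24 ≡ 2 = α_err ✓ (single-error assumption holds).
Step 4: error magnitude e = S_0/v_3 = S_0·∏_{j≠3}(α_3 − α_j) = 2·2 = 4 ≡ 4 (mod 11).
Step 5: correct position 3: c_3 = r_3 − e = 5 − 4 ≡ 1 (mod 11). Hence c = [10, 4, 1, 0, 5].
  Check: interpolating c through the α_i gives m(x) = 3 + 10·x (degree < 2) with m(α_i) = c_i for every i, so c is indeed a codeword.


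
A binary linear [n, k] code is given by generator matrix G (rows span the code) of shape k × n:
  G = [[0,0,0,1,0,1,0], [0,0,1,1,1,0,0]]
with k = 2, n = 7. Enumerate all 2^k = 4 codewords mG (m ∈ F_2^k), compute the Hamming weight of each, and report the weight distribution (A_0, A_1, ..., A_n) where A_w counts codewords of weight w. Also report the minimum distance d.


Weight distribution: A_0 = 1, A_2 = 1, A_3 = 2. Minimum distance d = 2.

Enumerate all 2^2 = 4 messages m ∈ F_2^2.
For each, compute codeword c = mG in F_2^7, then tally its weight.
  m = 00 → c = 0000000, weight = 0.
  m = 10 → c = 0001010, weight = 2.
  m = 01 → c = 0011100, weight = 3.
  m = 11 → c = 0010110, weight = 3.
Tally weights:
  weight 0: 1 codewords.
  weight 2: 1 codewords.
  weight 3: 2 codewords.
Minimum distance d = smallest w > 0 with A_w > 0 = 2.
Sanity: Σ A_w = 4 = 2^2 = 4 ✓.


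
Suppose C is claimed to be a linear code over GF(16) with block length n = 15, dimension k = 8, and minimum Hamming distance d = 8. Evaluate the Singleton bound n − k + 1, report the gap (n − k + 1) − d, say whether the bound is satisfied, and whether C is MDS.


Singleton RHS = n − k + 1 = 8, slack = 0, bound satisfied, MDS.

Singleton bound: d ≤ n − k + 1.
Here n = 15, k = 8, so n − k + 1 = 8.
Given d = 8, check d ≤ 8: YES.
Slack = (n − k + 1) − d = 0.
The code is MDS (slack = 0).
Description: the claimed parameters are [15, 8, 8]_16; such a code would be MDS (meets Singleton bound).


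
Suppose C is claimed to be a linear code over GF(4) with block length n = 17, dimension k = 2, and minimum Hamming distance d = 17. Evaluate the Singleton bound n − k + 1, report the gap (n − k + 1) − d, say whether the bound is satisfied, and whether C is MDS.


Singleton RHS = n − k + 1 = 16, slack = -1, bound violated (no such code; not MDS).

Singleton bound: d ≤ n − k + 1.
Here n = 17, k = 2, so n − k + 1 = 16.
Given d = 17, check d ≤ 16: NO.
Slack = (n − k + 1) − d = -1.
The slack is negative: d = 17 exceeds n − k + 1 = 16 by 1, so the Singleton bound is violated and no linear [17, 2, 17]_4 code can exist. In particular it is not MDS (MDS requires d = n − k + 1 exactly).
Description: the claimed parameters are [17, 2, 17]_4; such a code would be impossible (violates the Singleton bound).


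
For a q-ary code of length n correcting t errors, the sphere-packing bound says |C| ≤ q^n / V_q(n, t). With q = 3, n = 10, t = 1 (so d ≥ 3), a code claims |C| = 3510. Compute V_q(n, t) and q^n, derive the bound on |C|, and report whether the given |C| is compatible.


V_q(n, t) = 21, q^n = 59049, Hamming bound = 2811, |C| = 3510 > bound (violated).

Step 1: Compute V_q(n, t) = Σ_{j=0}^1 C(n, j) (q−1)^j.
  j = 0: C(10,0)·(2)^0 = 1·1 = 1.
  j = 1: C(10,1)·(2)^1 = 10·2 = 20.
  V_q(n, t) = 1 + 20 = 21.
Step 2: q^n = 3^10 = 59049.
Step 3: Hamming bound ⌊q^n / V_q(n,t)⌋ = ⌊59049/21⌋ = 2811.
Step 4: Compare |C| = 3510 to 2811: violated.
The claimed |C| lies above the Hamming bound, so no 3-ary code of length 10 with d ≥ 3 can have 3510 codewords.


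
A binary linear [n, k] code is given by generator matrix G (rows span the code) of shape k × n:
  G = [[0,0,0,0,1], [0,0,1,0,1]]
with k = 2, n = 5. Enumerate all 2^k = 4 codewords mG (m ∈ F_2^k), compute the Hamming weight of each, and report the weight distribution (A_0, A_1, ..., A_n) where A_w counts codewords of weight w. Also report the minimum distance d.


Weight distribution: A_0 = 1, A_1 = 2, A_2 = 1. Minimum distance d = 1.

Enumerate all 2^2 = 4 messages m ∈ F_2^2.
For each, compute codeword c = mG in F_2^5, then tally its weight.
  m = 00 → c = 00000, weight = 0.
  m = 10 → c = 00001, weight = 1.
  m = 01 → c = 00101, weight = 2.
  m = 11 → c = 00100, weight = 1.
Tally weights:
  weight 0: 1 codewords.
  weight 1: 2 codewords.
  weight 2: 1 codewords.
Minimum distance d = smallest w > 0 with A_w > 0 = 1.
Sanity: Σ A_w = 4 = 2^2 = 4 ✓.


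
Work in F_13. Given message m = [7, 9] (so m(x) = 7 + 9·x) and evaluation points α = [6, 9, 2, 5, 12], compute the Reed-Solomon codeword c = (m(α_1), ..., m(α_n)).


c = [9, 10, 12, 0, 11]

Message polynomial: m(x) = 7 + 9·x (mod 13).
For each evaluation point α_i, compute m(α_i) mod 13:
  α_1 = 6: Horner steps 9 → 9, so m(6) = 9.
  α_2 = 9: Horner steps 9 → 10, so m(9) = 10.
  α_3 = 2: Horner steps 9 → 12, so m(2) = 12.
  α_4 = 5: Horner steps 9 → 0, so m(5) = 0.
  α_5 = 12: Horner steps 9 → 11, so m(12) = 11.
Codeword c = [9, 10, 12, 0, 11] ∈ F_13^5.
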